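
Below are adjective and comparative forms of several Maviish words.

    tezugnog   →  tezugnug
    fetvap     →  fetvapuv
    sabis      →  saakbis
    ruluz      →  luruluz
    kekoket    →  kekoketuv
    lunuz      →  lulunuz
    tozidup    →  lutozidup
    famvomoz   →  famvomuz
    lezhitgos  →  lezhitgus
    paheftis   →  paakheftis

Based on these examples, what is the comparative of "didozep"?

famvomoz and lunuz both end in -z yet inflect differently (famvomuz, lulunuz), so the final letter is not what conditions the rule; the last vowel is.
"didozep" has last vowel 'e'. The one such stem in the data (kekoket → kekoketuv) adds -uv, so the same rule applies.
So didozep → didozepuv.

didozepuv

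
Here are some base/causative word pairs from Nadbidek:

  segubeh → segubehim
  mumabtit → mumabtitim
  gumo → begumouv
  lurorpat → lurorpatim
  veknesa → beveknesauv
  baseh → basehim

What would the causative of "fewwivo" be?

lurorpat and veknesa both have last vowel 'a' yet inflect differently (lurorpatim, beveknesauv), so the last vowel is not what conditions the rule; whether the stem ends in a vowel or a consonant is.
"fewwivo" ends in a vowel. The stems ending in a vowel (veknesa → beveknesauv, gumo → begumouv) add be- … -uv around the stem.
So fewwivo → befewwivouv.

befewwivouv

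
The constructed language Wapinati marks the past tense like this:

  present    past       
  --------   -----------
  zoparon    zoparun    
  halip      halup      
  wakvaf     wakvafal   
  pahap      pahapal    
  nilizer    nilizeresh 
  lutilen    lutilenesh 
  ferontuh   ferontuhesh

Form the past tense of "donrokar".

donrokaral

"donrokar" has last vowel 'a'. The stems whose last vowel is 'a' (wakvaf → wakvafal, pahap → pahapal) add -al.
The other patterns: stems whose last vowel is 'i' or 'o' change the last vowel to 'u'; stems whose last vowel is 'e' or 'u' add -esh.
So donrokar → donrokaral.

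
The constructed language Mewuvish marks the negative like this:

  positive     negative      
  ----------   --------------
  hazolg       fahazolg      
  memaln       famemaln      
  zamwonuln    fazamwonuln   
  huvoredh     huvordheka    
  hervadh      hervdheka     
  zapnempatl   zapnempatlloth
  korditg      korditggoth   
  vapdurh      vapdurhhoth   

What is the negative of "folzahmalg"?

fafolzahmalg

hazolg and korditg both end in -g yet inflect differently (fahazolg, korditggoth), so the final letter is not what conditions the rule; the second-to-last letter is.
"folzahmalg" has second-to-last letter 'l'. The stems whose second-to-last letter is 'l' (hazolg → fahazolg, memaln → famemaln, zamwonuln → fazamwonuln) add the prefix fa-.
The other patterns: stems whose second-to-last letter is 'd' delete the last vowel and add -eka; stems whose second-to-last letter is 'r' or 't' double the final consonant and add -oth.
So folzahmalg → fafolzahmalg.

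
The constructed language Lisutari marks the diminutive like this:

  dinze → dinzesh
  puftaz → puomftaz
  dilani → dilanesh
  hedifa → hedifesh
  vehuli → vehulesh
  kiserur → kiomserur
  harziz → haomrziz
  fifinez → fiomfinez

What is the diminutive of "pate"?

hedifa and puftaz both have last vowel 'a' yet inflect differently (hedifesh, puomftaz), so the last vowel is not what conditions the rule; whether the stem ends in a vowel or a consonant is.
"pate" ends in a vowel. The stems ending in a vowel (dinze → dinzesh, dilani → dilanesh, vehuli → vehulesh) drop the final letter and add -esh.
The other pattern: stems ending in a consonant insert -om- after the first vowel.
So pate → patesh.

patesh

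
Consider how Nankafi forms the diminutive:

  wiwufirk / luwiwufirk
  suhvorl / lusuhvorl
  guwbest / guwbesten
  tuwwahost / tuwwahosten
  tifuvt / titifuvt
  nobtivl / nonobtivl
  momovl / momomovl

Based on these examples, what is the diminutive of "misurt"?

"misurt" has second-to-last letter 'r'. The stems whose second-to-last letter is 'r' (wiwufirk → luwiwufirk, suhvorl → lusuhvorl) add the prefix lu-.
The other patterns: stems whose second-to-last letter is 's' add -en; stems whose second-to-last letter is 'v' repeat the first consonant+vowel as a prefix.
So misurt → lumisurt.

lumisurt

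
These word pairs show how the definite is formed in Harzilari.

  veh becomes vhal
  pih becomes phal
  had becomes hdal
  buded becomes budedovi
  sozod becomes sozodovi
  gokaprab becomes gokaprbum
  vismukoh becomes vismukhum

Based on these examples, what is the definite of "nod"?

"nod" has 1 vowel. The stems with 1 vowel (veh → vhal, pih → phal, had → hdal) delete the last vowel and add -al.
The other patterns: stems with 2 vowels add -ovi; stems with 3 vowels delete the last vowel and add -um.
So nod → ndal.

ndal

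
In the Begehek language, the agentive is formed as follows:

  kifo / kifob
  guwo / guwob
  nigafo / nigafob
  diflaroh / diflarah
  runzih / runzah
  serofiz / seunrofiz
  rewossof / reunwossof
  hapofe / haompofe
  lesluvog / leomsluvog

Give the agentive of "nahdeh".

kifo and diflaroh both have last vowel 'o' yet inflect differently (kifob, diflarah), so the last vowel is not what conditions the rule; the final letter is.
"nahdeh" ends in -h. The stems ending in -h (diflaroh → diflarah, runzih → runzah) change the last vowel to 'a'.
The other patterns: stems ending in -o drop the final letter and add -ob; stems ending in -f or -z insert -un- after the first vowel; stems ending in -e or -g insert -om- after the first vowel.
So nahdeh → nahdah.

nahdah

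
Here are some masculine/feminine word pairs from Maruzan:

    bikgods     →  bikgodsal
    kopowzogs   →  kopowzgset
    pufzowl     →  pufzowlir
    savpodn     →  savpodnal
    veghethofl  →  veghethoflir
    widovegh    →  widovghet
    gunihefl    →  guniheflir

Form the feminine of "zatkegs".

bikgods and kopowzogs both end in -s yet inflect differently (bikgodsal, kopowzgset), so the final letter is not what conditions the rule; the second-to-last letter is.
"zatkegs" has second-to-last letter 'g'. The stems whose second-to-last letter is 'g' (kopowzogs → kopowzgset, widovegh → widovghet) delete the last vowel and add -et.
So zatkegs → zatkgset.

zatkgset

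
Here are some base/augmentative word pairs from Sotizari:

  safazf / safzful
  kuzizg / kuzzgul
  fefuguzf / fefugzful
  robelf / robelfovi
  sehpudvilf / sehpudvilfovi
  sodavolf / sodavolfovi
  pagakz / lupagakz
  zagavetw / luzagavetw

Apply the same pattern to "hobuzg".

hobzgul

safazf and robelf both end in -f yet inflect differently (safzful, robelfovi), so the final letter is not what conditions the rule; the second-to-last letter is.
"hobuzg" has second-to-last letter 'z'. The stems whose second-to-last letter is 'z' (safazf → safzful, kuzizg → kuzzgul, fefuguzf → fefugzful) delete the last vowel and add -ul.
The other patterns: stems whose second-to-last letter is 'l' add -ovi; stems whose second-to-last letter is 'k' or 't' add the prefix lu-.
So hobuzg → hobzgul.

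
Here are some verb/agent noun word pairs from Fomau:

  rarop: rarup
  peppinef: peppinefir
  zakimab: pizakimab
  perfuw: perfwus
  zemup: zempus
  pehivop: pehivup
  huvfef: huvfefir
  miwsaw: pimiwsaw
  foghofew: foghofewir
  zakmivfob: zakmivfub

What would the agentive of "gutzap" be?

zemup and rarop both end in -p yet inflect differently (zempus, rarup), so the final letter is not what conditions the rule; the last vowel is.
"gutzap" has last vowel 'a'. The stems whose last vowel is 'a' (miwsaw → pimiwsaw, zakimab → pizakimab) add the prefix pi-.
So gutzap → pigutzap.

pigutzap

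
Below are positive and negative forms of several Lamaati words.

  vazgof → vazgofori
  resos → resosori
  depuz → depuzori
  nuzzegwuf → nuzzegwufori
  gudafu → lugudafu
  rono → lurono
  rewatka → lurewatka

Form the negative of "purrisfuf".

depuz and gudafu both have last vowel 'u' yet inflect differently (depuzori, lugudafu), so the last vowel is not what conditions the rule; whether the stem ends in a vowel or a consonant is.
"purrisfuf" ends in a consonant. The stems ending in a consonant (vazgof → vazgofori, resos → resosori, depuz → depuzori) add -ori.
The other pattern: stems ending in a vowel add the prefix lu-.
So purrisfuf → purrisfufori.

purrisfufori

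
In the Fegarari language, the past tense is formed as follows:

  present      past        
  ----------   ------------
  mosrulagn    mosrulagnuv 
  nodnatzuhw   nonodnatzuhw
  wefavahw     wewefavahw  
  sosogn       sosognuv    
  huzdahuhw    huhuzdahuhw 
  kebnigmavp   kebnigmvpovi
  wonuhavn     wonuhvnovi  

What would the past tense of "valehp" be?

vavalehp

"valehp" has second-to-last letter 'h'. The stems whose second-to-last letter is 'h' (wefavahw → wewefavahw, nodnatzuhw → nonodnatzuhw, huzdahuhw → huhuzdahuhw) repeat the first consonant+vowel as a prefix.
The other patterns: stems whose second-to-last letter is 'v' delete the last vowel and add -ovi; stems whose second-to-last letter is 'g' add -uv.
So valehp → vavalehp.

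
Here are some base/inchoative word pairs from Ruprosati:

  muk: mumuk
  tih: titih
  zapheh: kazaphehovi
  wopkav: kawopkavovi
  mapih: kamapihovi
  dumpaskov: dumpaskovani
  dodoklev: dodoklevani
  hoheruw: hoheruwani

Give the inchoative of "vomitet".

vomitetani

"vomitet" has 3 vowels. The stems with 3 vowels (dumpaskov → dumpaskovani, dodoklev → dodoklevani, hoheruw → hoheruwani) add -ani.
So vomitet → vomitetani.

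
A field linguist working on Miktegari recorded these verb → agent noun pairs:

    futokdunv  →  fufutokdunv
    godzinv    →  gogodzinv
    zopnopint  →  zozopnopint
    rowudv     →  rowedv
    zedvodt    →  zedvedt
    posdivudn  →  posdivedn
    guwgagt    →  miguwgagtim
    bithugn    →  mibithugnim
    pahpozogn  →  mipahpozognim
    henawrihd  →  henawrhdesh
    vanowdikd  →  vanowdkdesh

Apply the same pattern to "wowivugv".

miwowivugvim

futokdunv and rowudv both end in -v yet inflect differently (fufutokdunv, rowedv), so the final letter is not what conditions the rule; the second-to-last letter is.
"wowivugv" has second-to-last letter 'g'. The stems whose second-to-last letter is 'g' (guwgagt → miguwgagtim, bithugn → mibithugnim, pahpozogn → mipahpozognim) add mi- … -im around the stem.
So wowivugv → miwowivugvim.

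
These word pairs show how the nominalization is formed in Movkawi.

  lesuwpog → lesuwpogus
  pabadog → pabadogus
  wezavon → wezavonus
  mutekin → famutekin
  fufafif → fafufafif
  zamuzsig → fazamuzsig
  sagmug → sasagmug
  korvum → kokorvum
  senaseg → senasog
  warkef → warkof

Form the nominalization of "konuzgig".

wezavon and mutekin both end in -n yet inflect differently (wezavonus, famutekin), so the final letter is not what conditions the rule; the last vowel is.
"konuzgig" has last vowel 'i'. The stems whose last vowel is 'i' (mutekin → famutekin, fufafif → fafufafif, zamuzsig → fazamuzsig) add the prefix fa-.
The other patterns: stems whose last vowel is 'o' add -us; stems whose last vowel is 'u' repeat the first consonant+vowel as a prefix; stems whose last vowel is 'e' change the last vowel to 'o'.
So konuzgig → fakonuzgig.

fakonuzgig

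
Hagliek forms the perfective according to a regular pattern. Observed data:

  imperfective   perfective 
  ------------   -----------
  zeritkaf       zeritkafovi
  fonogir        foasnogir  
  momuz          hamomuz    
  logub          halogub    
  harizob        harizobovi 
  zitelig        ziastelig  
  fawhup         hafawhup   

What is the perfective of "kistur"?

logub and harizob both end in -b yet inflect differently (halogub, harizobovi), so the final letter is not what conditions the rule; the last vowel is.
"kistur" has last vowel 'u'. The stems whose last vowel is 'u' (fawhup → hafawhup, logub → halogub, momuz → hamomuz) add the prefix ha-.
The other patterns: stems whose last vowel is 'i' insert -as- after the first vowel; stems whose last vowel is 'a' or 'o' add -ovi.
So kistur → hakistur.

hakistur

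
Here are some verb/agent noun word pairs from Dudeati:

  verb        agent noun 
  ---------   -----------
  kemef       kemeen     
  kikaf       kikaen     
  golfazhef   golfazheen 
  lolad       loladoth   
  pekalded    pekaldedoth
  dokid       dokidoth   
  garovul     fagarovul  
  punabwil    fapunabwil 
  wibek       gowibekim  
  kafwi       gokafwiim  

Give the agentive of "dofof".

kikaf and lolad both have last vowel 'a' yet inflect differently (kikaen, loladoth), so the last vowel is not what conditions the rule; the final letter is.
"dofof" ends in -f. The stems ending in -f (kemef → kemeen, kikaf → kikaen, golfazhef → golfazheen) drop the final letter and add -en.
The other patterns: stems ending in -d add -oth; stems ending in -l add the prefix fa-; stems ending in -i or -k add go- … -im around the stem.
So dofof → dofoen.

dofoen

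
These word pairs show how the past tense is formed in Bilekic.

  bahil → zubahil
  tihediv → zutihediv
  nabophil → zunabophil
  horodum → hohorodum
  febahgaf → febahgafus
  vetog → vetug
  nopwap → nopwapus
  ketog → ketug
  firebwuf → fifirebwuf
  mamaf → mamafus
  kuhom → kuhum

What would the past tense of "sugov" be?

kuhom and horodum both end in -m yet inflect differently (kuhum, hohorodum), so the final letter is not what conditions the rule; the last vowel is.
"sugov" has last vowel 'o'. The stems whose last vowel is 'o' (ketog → ketug, vetog → vetug, kuhom → kuhum) change the last vowel to 'u'.
The other patterns: stems whose last vowel is 'a' add -us; stems whose last vowel is 'i' add the prefix zu-; stems whose last vowel is 'u' repeat the first consonant+vowel as a prefix.
So sugov → suguv.

suguv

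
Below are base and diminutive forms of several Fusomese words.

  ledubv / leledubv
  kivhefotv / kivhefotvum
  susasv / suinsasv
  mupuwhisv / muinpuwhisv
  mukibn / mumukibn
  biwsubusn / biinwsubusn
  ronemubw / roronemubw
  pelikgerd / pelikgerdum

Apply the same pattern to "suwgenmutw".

suwgenmutwum

biwsubusn and mukibn both end in -n yet inflect differently (biinwsubusn, mumukibn), so the final letter is not what conditions the rule; the second-to-last letter is.
"suwgenmutw" has second-to-last letter 't'. The one such stem in the data (kivhefotv → kivhefotvum) adds -um, so the same rule applies.
The other patterns: stems whose second-to-last letter is 's' insert -in- after the first vowel; stems whose second-to-last letter is 'b' repeat the first consonant+vowel as a prefix.
So suwgenmutw → suwgenmutwum.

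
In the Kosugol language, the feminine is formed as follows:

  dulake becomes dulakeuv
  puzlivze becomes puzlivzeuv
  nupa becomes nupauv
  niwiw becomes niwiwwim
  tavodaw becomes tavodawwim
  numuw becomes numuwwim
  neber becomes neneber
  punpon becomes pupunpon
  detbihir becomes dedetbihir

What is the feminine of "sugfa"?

nupa and tavodaw both have last vowel 'a' yet inflect differently (nupauv, tavodawwim), so the last vowel is not what conditions the rule; the final letter is.
"sugfa" ends in -a. The one such stem in the data (nupa → nupauv) adds -uv, so the same rule applies.
So sugfa → sugfauv.

sugfauv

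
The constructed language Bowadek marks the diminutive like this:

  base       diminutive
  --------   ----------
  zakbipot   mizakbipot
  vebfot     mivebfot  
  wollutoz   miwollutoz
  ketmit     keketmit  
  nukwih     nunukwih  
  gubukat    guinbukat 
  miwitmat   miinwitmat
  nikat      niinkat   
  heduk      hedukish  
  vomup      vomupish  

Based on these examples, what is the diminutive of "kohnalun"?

"kohnalun" has last vowel 'u'. The stems whose last vowel is 'u' (heduk → hedukish, vomup → vomupish) add -ish.
So kohnalun → kohnalunish.

kohnalunish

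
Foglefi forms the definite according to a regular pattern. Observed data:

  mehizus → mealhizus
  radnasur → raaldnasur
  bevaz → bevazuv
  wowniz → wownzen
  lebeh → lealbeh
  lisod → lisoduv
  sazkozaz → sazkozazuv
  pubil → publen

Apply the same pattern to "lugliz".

wowniz and bevaz both end in -z yet inflect differently (wownzen, bevazuv), so the final letter is not what conditions the rule; the last vowel is.
"lugliz" has last vowel 'i'. The stems whose last vowel is 'i' (pubil → publen, wowniz → wownzen) delete the last vowel and add -en.
So lugliz → luglzen.

luglzen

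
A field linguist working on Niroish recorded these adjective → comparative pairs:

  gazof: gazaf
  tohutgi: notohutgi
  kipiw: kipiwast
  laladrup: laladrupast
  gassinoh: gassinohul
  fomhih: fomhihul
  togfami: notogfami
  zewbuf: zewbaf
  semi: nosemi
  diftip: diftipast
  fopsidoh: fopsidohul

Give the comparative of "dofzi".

nodofzi

gazof and fopsidoh both have last vowel 'o' yet inflect differently (gazaf, fopsidohul), so the last vowel is not what conditions the rule; the final letter is.
"dofzi" ends in -i. The stems ending in -i (tohutgi → notohutgi, semi → nosemi, togfami → notogfami) add the prefix no-.
The other patterns: stems ending in -f change the last vowel to 'a'; stems ending in -h add -ul; stems ending in -p or -w add -ast.
So dofzi → nodofzi.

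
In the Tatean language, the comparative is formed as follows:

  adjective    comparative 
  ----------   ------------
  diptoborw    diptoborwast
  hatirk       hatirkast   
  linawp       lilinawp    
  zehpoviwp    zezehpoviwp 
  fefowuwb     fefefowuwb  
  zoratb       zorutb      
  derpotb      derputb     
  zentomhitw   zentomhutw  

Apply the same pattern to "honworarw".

honworarwast

fefowuwb and zoratb both end in -b yet inflect differently (fefefowuwb, zorutb), so the final letter is not what conditions the rule; the second-to-last letter is.
"honworarw" has second-to-last letter 'r'. The stems whose second-to-last letter is 'r' (diptoborw → diptoborwast, hatirk → hatirkast) add -ast.
The other patterns: stems whose second-to-last letter is 'w' repeat the first consonant+vowel as a prefix; stems whose second-to-last letter is 't' change the last vowel to 'u'.
So honworarw → honworarwast.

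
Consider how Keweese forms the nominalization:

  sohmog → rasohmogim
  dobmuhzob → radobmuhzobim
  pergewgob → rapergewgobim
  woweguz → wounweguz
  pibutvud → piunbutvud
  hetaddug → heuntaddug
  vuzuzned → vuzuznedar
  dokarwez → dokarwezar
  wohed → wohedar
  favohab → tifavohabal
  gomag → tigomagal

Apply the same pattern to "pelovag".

tipelovagal

sohmog and hetaddug both end in -g yet inflect differently (rasohmogim, heuntaddug), so the final letter is not what conditions the rule; the last vowel is.
"pelovag" has last vowel 'a'. The stems whose last vowel is 'a' (favohab → tifavohabal, gomag → tigomagal) add ti- … -al around the stem.
So pelovag → tipelovagal.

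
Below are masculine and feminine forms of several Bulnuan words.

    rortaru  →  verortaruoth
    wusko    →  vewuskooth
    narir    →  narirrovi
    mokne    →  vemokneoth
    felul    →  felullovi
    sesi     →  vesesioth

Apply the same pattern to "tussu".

"tussu" ends in a vowel. The stems ending in a vowel (rortaru → verortaruoth, sesi → vesesioth, wusko → vewuskooth) add ve- … -oth around the stem.
The other pattern: stems ending in a consonant double the final consonant and add -ovi.
So tussu → vetussuoth.

vetussuoth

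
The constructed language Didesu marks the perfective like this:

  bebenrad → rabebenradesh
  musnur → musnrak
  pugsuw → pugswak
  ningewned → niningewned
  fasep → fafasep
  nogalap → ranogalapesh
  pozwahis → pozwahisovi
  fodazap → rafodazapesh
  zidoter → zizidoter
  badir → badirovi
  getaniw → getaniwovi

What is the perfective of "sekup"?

sekpak

musnur and badir both end in -r yet inflect differently (musnrak, badirovi), so the final letter is not what conditions the rule; the last vowel is.
"sekup" has last vowel 'u'. The stems whose last vowel is 'u' (musnur → musnrak, pugsuw → pugswak) delete the last vowel and add -ak.
The other patterns: stems whose last vowel is 'a' add ra- … -esh around the stem; stems whose last vowel is 'i' add -ovi; stems whose last vowel is 'e' repeat the first consonant+vowel as a prefix.
So sekup → sekpak.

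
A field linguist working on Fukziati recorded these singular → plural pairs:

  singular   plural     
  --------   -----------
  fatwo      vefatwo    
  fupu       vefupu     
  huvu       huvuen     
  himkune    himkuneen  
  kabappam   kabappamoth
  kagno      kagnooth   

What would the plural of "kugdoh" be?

fupu and huvu both end in -u yet inflect differently (vefupu, huvuen), so the final letter is not what conditions the rule; the first letter is.
"kugdoh" begins with k-. The stems beginning with k- (kabappam → kabappamoth, kagno → kagnooth) add -oth.
The other patterns: stems beginning with f- add the prefix ve-; stems beginning with h- add -en.
So kugdoh → kugdohoth.

kugdohoth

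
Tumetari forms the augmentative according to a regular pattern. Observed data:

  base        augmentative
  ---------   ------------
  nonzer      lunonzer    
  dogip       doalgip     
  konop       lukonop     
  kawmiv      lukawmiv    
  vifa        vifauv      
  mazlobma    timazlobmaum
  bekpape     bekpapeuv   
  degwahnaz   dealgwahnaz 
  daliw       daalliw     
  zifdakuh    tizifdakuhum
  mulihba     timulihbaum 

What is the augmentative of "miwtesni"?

vifa and mulihba both end in -a yet inflect differently (vifauv, timulihbaum), so the final letter is not what conditions the rule; the first letter is.
"miwtesni" begins with m-. The stems beginning with m- (mulihba → timulihbaum, mazlobma → timazlobmaum) add ti- … -um around the stem.
The other patterns: stems beginning with b- or v- add -uv; stems beginning with k- or n- add the prefix lu-; stems beginning with d- insert -al- after the first vowel.
So miwtesni → timiwtesnium.

timiwtesnium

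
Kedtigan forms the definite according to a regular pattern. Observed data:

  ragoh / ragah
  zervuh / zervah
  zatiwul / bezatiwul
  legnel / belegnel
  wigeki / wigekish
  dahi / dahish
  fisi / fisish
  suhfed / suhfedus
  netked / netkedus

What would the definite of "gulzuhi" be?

gulzuhish

zervuh and zatiwul both have last vowel 'u' yet inflect differently (zervah, bezatiwul), so the last vowel is not what conditions the rule; the final letter is.
"gulzuhi" ends in -i. The stems ending in -i (wigeki → wigekish, dahi → dahish, fisi → fisish) drop the final letter and add -ish.
So gulzuhi → gulzuhish.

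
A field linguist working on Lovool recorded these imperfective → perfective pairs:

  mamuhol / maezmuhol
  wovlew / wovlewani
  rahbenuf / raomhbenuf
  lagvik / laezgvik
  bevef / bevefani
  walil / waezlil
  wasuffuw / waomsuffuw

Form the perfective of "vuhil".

wasuffuw and wovlew both end in -w yet inflect differently (waomsuffuw, wovlewani), so the final letter is not what conditions the rule; the last vowel is.
"vuhil" has last vowel 'i'. The stems whose last vowel is 'i' (lagvik → laezgvik, walil → waezlil) insert -ez- after the first vowel.
So vuhil → vuezhil.

vuezhil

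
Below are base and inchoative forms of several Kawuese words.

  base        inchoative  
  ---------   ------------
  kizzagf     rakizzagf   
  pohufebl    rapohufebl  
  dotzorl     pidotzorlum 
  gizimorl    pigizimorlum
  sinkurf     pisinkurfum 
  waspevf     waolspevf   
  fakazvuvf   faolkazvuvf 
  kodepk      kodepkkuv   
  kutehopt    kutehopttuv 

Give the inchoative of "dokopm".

dokopmmuv

"dokopm" has second-to-last letter 'p'. The stems whose second-to-last letter is 'p' (kodepk → kodepkkuv, kutehopt → kutehopttuv) double the final consonant and add -uv.
The other patterns: stems whose second-to-last letter is 'b' or 'g' add the prefix ra-; stems whose second-to-last letter is 'r' add pi- … -um around the stem; stems whose second-to-last letter is 'v' insert -ol- after the first vowel.
So dokopm → dokopmmuv.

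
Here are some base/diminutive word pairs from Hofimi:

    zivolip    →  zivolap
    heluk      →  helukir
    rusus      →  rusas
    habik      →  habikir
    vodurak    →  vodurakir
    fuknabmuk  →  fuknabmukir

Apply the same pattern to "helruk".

fuknabmuk and rusus both have last vowel 'u' yet inflect differently (fuknabmukir, rusas), so the last vowel is not what conditions the rule; the final letter is.
"helruk" ends in -k. The stems ending in -k (fuknabmuk → fuknabmukir, heluk → helukir, vodurak → vodurakir) add -ir.
So helruk → helrukir.

helrukir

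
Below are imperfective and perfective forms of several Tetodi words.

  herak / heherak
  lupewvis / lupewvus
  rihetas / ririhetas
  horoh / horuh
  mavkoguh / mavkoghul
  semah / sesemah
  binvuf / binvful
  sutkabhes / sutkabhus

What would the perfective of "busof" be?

busuf

semah and mavkoguh both end in -h yet inflect differently (sesemah, mavkoghul), so the final letter is not what conditions the rule; the last vowel is.
"busof" has last vowel 'o'. The one such stem in the data (horoh → horuh) changes the last vowel to 'u' (as do sutkabhes, lupewvis), so the same rule applies.
The other patterns: stems whose last vowel is 'a' repeat the first consonant+vowel as a prefix; stems whose last vowel is 'u' delete the last vowel and add -ul.
So busof → busuf.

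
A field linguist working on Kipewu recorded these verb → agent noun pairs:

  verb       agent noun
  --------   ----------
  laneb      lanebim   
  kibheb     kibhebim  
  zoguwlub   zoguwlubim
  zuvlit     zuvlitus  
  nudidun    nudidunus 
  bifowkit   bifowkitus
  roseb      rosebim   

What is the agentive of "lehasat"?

lehasatus

"lehasat" ends in -t. The stems ending in -t (zuvlit → zuvlitus, bifowkit → bifowkitus) add -us.
So lehasat → lehasatus.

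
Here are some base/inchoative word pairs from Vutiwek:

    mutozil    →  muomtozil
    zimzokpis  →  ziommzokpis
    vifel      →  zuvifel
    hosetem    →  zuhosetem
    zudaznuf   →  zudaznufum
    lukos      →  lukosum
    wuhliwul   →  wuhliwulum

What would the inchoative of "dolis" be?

doomlis

"dolis" has last vowel 'i'. The stems whose last vowel is 'i' (mutozil → muomtozil, zimzokpis → ziommzokpis) insert -om- after the first vowel.
The other patterns: stems whose last vowel is 'e' add the prefix zu-; stems whose last vowel is 'o' or 'u' add -um.
So dolis → doomlis.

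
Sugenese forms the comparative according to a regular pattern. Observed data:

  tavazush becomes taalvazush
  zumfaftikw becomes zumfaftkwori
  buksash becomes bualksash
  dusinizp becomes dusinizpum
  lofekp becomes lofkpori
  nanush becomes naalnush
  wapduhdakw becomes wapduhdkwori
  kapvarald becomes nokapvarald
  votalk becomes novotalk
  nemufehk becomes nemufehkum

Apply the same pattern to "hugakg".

hugkgori

lofekp and dusinizp both end in -p yet inflect differently (lofkpori, dusinizpum), so the final letter is not what conditions the rule; the second-to-last letter is.
"hugakg" has second-to-last letter 'k'. The stems whose second-to-last letter is 'k' (lofekp → lofkpori, wapduhdakw → wapduhdkwori, zumfaftikw → zumfaftkwori) delete the last vowel and add -ori.
So hugakg → hugkgori.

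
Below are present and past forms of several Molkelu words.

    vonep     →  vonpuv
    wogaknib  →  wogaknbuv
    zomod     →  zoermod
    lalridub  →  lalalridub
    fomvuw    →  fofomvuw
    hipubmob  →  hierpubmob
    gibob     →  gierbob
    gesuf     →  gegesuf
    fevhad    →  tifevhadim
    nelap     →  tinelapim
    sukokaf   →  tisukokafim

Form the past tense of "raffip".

raffpuv

sukokaf and gesuf both end in -f yet inflect differently (tisukokafim, gegesuf), so the final letter is not what conditions the rule; the last vowel is.
"raffip" has last vowel 'i'. The one such stem in the data (wogaknib → wogaknbuv) deletes the last vowel and adds -uv (as does vonep), so the same rule applies.
So raffip → raffpuv.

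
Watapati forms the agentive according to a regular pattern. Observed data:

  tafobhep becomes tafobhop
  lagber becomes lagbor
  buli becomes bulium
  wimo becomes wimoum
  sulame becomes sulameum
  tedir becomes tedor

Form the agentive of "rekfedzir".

tedir and buli both have last vowel 'i' yet inflect differently (tedor, bulium), so the last vowel is not what conditions the rule; whether the stem ends in a vowel or a consonant is.
"rekfedzir" ends in a consonant. The stems ending in a consonant (lagber → lagbor, tafobhep → tafobhop, tedir → tedor) change the last vowel to 'o'.
So rekfedzir → rekfedzor.

rekfedzor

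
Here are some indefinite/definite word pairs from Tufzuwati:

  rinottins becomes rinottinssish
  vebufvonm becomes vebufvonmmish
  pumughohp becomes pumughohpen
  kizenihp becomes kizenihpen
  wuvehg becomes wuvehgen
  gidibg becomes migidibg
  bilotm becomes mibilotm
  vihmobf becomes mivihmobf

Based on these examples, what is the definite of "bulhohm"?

wuvehg and gidibg both end in -g yet inflect differently (wuvehgen, migidibg), so the final letter is not what conditions the rule; the second-to-last letter is.
"bulhohm" has second-to-last letter 'h'. The stems whose second-to-last letter is 'h' (pumughohp → pumughohpen, kizenihp → kizenihpen, wuvehg → wuvehgen) add -en.
So bulhohm → bulhohmen.

bulhohmen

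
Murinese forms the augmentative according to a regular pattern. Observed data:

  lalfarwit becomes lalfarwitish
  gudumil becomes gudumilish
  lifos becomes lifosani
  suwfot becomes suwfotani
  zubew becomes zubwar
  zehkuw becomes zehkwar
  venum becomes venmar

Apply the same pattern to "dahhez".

dahhzar

lalfarwit and suwfot both end in -t yet inflect differently (lalfarwitish, suwfotani), so the final letter is not what conditions the rule; the last vowel is.
"dahhez" has last vowel 'e'. The one such stem in the data (zubew → zubwar) deletes the last vowel and adds -ar (as do zehkuw, venum), so the same rule applies.
So dahhez → dahhzar.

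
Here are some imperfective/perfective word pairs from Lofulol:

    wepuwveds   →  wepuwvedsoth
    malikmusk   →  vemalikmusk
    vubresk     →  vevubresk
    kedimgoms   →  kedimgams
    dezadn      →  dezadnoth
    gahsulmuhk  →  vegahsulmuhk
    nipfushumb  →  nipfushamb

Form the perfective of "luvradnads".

luvradnadsoth

"luvradnads" has second-to-last letter 'd'. The stems whose second-to-last letter is 'd' (wepuwveds → wepuwvedsoth, dezadn → dezadnoth) add -oth.
The other patterns: stems whose second-to-last letter is 'm' change the last vowel to 'a'; stems whose second-to-last letter is 'h' or 's' add the prefix ve-.
So luvradnads → luvradnadsoth.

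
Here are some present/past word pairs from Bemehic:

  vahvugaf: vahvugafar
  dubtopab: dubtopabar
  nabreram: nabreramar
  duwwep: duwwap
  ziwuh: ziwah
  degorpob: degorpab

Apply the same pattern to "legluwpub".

dubtopab and degorpob both end in -b yet inflect differently (dubtopabar, degorpab), so the final letter is not what conditions the rule; the last vowel is.
"legluwpub" has last vowel 'u'. The one such stem in the data (ziwuh → ziwah) changes the last vowel to 'a' (as do duwwep, degorpob), so the same rule applies.
So legluwpub → legluwpab.

legluwpab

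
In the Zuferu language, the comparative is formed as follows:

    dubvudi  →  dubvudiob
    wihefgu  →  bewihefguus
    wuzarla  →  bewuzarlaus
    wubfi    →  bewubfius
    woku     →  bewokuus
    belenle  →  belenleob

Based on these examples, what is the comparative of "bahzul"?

bahzulob

"bahzul" begins with b-. The one such stem in the data (belenle → belenleob) adds -ob, so the same rule applies.
The other pattern: stems beginning with w- add be- … -us around the stem.
So bahzul → bahzulob.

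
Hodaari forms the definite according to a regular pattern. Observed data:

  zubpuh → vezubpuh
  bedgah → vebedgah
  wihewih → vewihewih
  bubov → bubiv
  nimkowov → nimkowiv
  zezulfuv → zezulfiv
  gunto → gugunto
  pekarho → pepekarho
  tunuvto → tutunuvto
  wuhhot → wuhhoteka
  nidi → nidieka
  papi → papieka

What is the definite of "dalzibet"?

dalzibeteka

"dalzibet" ends in -t. The one such stem in the data (wuhhot → wuhhoteka) adds -eka, so the same rule applies.
The other patterns: stems ending in -h add the prefix ve-; stems ending in -v change the last vowel to 'i'; stems ending in -o repeat the first consonant+vowel as a prefix.
So dalzibet → dalzibeteka.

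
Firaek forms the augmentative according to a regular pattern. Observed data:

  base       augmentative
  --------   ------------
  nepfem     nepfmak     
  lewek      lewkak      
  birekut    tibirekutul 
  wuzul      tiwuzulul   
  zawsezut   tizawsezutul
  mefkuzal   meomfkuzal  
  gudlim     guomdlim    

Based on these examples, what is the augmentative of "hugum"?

wuzul and mefkuzal both end in -l yet inflect differently (tiwuzulul, meomfkuzal), so the final letter is not what conditions the rule; the last vowel is.
"hugum" has last vowel 'u'. The stems whose last vowel is 'u' (birekut → tibirekutul, wuzul → tiwuzulul, zawsezut → tizawsezutul) add ti- … -ul around the stem.
So hugum → tihugumul.

tihugumul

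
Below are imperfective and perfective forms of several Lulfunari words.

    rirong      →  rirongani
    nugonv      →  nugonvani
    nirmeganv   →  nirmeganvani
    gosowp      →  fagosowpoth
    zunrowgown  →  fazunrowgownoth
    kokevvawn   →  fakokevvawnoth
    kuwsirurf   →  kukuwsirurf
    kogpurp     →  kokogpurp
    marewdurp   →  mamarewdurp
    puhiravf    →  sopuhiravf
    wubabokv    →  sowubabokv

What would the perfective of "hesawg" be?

gosowp and kogpurp both end in -p yet inflect differently (fagosowpoth, kokogpurp), so the final letter is not what conditions the rule; the second-to-last letter is.
"hesawg" has second-to-last letter 'w'. The stems whose second-to-last letter is 'w' (gosowp → fagosowpoth, zunrowgown → fazunrowgownoth, kokevvawn → fakokevvawnoth) add fa- … -oth around the stem.
So hesawg → fahesawgoth.

fahesawgoth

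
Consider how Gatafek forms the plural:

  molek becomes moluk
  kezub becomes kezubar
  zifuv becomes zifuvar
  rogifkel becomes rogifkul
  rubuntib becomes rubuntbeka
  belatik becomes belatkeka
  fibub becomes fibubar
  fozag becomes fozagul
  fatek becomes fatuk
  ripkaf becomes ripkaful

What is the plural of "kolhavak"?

molek and belatik both end in -k yet inflect differently (moluk, belatkeka), so the final letter is not what conditions the rule; the last vowel is.
"kolhavak" has last vowel 'a'. The stems whose last vowel is 'a' (fozag → fozagul, ripkaf → ripkaful) add -ul.
So kolhavak → kolhavakul.

kolhavakul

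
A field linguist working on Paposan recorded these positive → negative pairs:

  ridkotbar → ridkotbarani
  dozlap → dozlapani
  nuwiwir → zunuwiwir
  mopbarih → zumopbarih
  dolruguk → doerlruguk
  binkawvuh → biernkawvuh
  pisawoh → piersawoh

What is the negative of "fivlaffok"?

fiervlaffok

"fivlaffok" has last vowel 'o'. The one such stem in the data (pisawoh → piersawoh) inserts -er- after the first vowel (as do dolruguk, binkawvuh), so the same rule applies.
So fivlaffok → fiervlaffok.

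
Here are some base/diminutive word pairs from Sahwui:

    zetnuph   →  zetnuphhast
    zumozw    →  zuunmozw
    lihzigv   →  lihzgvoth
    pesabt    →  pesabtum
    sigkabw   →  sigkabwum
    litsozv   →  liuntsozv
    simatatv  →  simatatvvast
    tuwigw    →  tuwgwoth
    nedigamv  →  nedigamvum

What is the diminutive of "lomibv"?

litsozv and nedigamv both end in -v yet inflect differently (liuntsozv, nedigamvum), so the final letter is not what conditions the rule; the second-to-last letter is.
"lomibv" has second-to-last letter 'b'. The stems whose second-to-last letter is 'b' (pesabt → pesabtum, sigkabw → sigkabwum) add -um.
The other patterns: stems whose second-to-last letter is 'z' insert -un- after the first vowel; stems whose second-to-last letter is 'g' delete the last vowel and add -oth; stems whose second-to-last letter is 'p' or 't' double the final consonant and add -ast.
So lomibv → lomibvum.

lomibvum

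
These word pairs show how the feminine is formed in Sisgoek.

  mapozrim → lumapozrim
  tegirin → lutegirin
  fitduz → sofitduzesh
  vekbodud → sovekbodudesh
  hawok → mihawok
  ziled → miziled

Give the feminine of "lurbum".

solurbumesh

vekbodud and ziled both end in -d yet inflect differently (sovekbodudesh, miziled), so the final letter is not what conditions the rule; the last vowel is.
"lurbum" has last vowel 'u'. The stems whose last vowel is 'u' (fitduz → sofitduzesh, vekbodud → sovekbodudesh) add so- … -esh around the stem.
The other patterns: stems whose last vowel is 'i' add the prefix lu-; stems whose last vowel is 'e' or 'o' add the prefix mi-.
So lurbum → solurbumesh.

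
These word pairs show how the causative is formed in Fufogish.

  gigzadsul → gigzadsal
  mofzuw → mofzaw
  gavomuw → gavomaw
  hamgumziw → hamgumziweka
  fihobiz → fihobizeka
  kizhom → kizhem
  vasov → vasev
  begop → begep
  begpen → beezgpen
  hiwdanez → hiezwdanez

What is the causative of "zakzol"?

mofzuw and hamgumziw both end in -w yet inflect differently (mofzaw, hamgumziweka), so the final letter is not what conditions the rule; the last vowel is.
"zakzol" has last vowel 'o'. The stems whose last vowel is 'o' (kizhom → kizhem, vasov → vasev, begop → begep) change the last vowel to 'e'.
The other patterns: stems whose last vowel is 'u' change the last vowel to 'a'; stems whose last vowel is 'i' add -eka; stems whose last vowel is 'e' insert -ez- after the first vowel.
So zakzol → zakzel.

zakzel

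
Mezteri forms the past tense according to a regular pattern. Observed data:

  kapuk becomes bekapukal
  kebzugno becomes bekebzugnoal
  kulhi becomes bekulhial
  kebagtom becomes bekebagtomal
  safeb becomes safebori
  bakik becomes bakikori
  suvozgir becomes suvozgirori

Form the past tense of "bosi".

kapuk and bakik both end in -k yet inflect differently (bekapukal, bakikori), so the final letter is not what conditions the rule; the first letter is.
"bosi" begins with b-. The one such stem in the data (bakik → bakikori) adds -ori, so the same rule applies.
The other pattern: stems beginning with k- add be- … -al around the stem.
So bosi → bosiori.

bosiori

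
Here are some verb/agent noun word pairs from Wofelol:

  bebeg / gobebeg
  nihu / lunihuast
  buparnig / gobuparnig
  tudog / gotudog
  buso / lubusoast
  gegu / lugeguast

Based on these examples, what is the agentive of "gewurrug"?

"gewurrug" ends in -g. The stems ending in -g (tudog → gotudog, buparnig → gobuparnig, bebeg → gobebeg) add the prefix go-.
The other pattern: stems ending in -o or -u add lu- … -ast around the stem.
So gewurrug → gogewurrug.

gogewurrug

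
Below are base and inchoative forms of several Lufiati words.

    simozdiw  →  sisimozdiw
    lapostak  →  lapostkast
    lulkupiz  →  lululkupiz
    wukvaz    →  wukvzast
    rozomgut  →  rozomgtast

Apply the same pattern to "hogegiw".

hohogegiw

lulkupiz and wukvaz both end in -z yet inflect differently (lululkupiz, wukvzast), so the final letter is not what conditions the rule; the last vowel is.
"hogegiw" has last vowel 'i'. The stems whose last vowel is 'i' (simozdiw → sisimozdiw, lulkupiz → lululkupiz) repeat the first consonant+vowel as a prefix.
The other pattern: stems whose last vowel is 'a' or 'u' delete the last vowel and add -ast.
So hogegiw → hohogegiw.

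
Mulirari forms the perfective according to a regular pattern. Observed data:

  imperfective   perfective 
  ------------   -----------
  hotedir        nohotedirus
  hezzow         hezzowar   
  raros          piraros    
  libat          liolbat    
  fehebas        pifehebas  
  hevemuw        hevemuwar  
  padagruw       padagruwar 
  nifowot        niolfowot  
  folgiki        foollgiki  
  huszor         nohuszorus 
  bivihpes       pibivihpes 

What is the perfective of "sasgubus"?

nifowot and hezzow both have last vowel 'o' yet inflect differently (niolfowot, hezzowar), so the last vowel is not what conditions the rule; the final letter is.
"sasgubus" ends in -s. The stems ending in -s (fehebas → pifehebas, raros → piraros, bivihpes → pibivihpes) add the prefix pi-.
So sasgubus → pisasgubus.

pisasgubus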